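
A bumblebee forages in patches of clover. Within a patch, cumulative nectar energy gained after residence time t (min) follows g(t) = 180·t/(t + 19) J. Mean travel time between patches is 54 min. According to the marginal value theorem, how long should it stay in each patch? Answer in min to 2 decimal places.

32.03 min

By the marginal value theorem, leave when the instantaneous gain rate g'(t) equals the habitat-wide average g(t)/(T + t).
g'(t) = 180·19/(t + 19)². Setting 180·19/(t+19)² = 180t/[(t+19)(54+t)] gives 19(54+t) = t(t+19), so t² = 19×54 = 1026.
t* = √1026 = 32.03 min.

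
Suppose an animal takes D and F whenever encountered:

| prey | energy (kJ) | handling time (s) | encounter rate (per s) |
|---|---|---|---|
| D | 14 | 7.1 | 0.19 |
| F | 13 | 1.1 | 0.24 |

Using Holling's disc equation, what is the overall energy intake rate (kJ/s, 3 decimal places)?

R = Σλ_iE_i / (1 + Σλ_ih_i)
Numerator: 0.19×14 + 0.24×13 = 5.78
Denominator: 1 + 0.19×7.1 + 0.24×1.1 = 2.613
R = 5.78/2.613 = 2.212 kJ/s

2.212 kJ/s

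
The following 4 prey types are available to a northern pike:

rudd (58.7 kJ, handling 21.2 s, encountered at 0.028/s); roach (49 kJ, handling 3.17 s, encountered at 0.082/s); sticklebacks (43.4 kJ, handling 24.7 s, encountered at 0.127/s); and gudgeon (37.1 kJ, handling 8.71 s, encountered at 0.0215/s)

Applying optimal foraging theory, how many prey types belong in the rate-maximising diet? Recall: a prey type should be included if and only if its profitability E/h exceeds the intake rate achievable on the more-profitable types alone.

2

Profitabilities (E/h, kJ/s): roach 15.5, gudgeon 4.26, rudd 2.77, sticklebacks 1.76. Add prey in this order while the next type's profitability exceeds the intake rate on those already taken.
Rate on top 1: 3.189. gudgeon: 4.26 > 3.189 → include.
Rate on top 2: 3.328. rudd: 2.77 < 3.328 → exclude; stop.
Optimal diet: roach, gudgeon — 2 of 4 types.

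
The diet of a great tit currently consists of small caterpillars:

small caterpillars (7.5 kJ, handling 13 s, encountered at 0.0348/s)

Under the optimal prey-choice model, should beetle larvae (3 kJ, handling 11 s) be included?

Current rate: (0.0348×7.5)/(1 + 0.0348×13) = 0.1797 kJ/s.
Profitability of beetle larvae: 3/11 = 0.2727 kJ/s.
Since 0.2727 > R, including beetle larvae increases the long-run rate.

Yes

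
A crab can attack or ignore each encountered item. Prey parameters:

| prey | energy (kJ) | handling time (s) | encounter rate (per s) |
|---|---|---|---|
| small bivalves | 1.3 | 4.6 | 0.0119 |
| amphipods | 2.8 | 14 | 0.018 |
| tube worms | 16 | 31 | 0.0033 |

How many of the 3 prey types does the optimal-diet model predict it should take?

Profitabilities (E/h, kJ/s): tube worms 0.516, small bivalves 0.283, amphipods 0.2. Add prey in this order while the next type's profitability exceeds the intake rate on those already taken.
Rate on top 1: 0.0479. small bivalves: 0.283 > 0.0479 → include.
Rate on top 2: 0.059. amphipods: 0.2 > 0.059 → include.
Optimal diet: tube worms, small bivalves, amphipods — 3 of 3 types.

3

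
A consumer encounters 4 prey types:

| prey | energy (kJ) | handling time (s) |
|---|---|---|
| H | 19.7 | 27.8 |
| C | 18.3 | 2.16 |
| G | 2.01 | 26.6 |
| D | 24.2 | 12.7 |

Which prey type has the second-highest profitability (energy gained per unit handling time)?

D

In descending order of E/h:
C: 18.3/2.16 = 8.47 kJ/s
D: 24.2/12.7 = 1.91 kJ/s
H: 19.7/27.8 = 0.709 kJ/s
G: 2.01/26.6 = 0.0756 kJ/s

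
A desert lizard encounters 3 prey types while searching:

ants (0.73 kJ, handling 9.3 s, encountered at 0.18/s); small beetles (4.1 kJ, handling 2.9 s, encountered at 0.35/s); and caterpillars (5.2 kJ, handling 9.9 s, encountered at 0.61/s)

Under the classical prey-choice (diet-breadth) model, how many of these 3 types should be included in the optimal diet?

Rank by E/h (kJ/s): small beetles 1.41, caterpillars 0.525, ants 0.0785. Include each in turn until the next type's E/h falls below the running intake rate.
Rate on top 1: 0.7122. caterpillars: 0.525 < 0.7122 → exclude; stop.
Optimal diet: small beetles — 1 of 3 types.

1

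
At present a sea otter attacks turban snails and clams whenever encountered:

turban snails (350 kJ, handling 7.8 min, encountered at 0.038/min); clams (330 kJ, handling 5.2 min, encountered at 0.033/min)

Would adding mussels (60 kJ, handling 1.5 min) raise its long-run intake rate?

On turban snails and clams alone, R = ΣλE/(1+Σλh) = 24.19/1.468 = 16.48 kJ/min.
Profitability of mussels: 60/1.5 = 40 kJ/min.
Since 40 > R, including mussels increases the long-run rate.

Yes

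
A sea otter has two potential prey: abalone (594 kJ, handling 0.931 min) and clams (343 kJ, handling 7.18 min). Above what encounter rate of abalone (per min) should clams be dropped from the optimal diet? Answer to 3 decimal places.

0.087 per min

Drop clams once their profitability E₂/h₂ falls below the rate achievable on abalone alone: E₂/h₂ = λE₁/(1 + λh₁).
Solve for λ: λE₁h₂ = E₂(1 + λh₁) → λ(E₁h₂ − E₂h₁) = E₂ → λ = E₂/(E₁h₂ − E₂h₁).
λ = 343/(594×7.18 − 343×0.931) = 343/3946 = 0.08693 per min.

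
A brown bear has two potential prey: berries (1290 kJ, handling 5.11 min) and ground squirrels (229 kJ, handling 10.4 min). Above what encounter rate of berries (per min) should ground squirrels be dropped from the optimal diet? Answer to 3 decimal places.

At the threshold, the rate on berries alone equals the profitability of ground squirrels: λ·1290/(1 + λ·5.11) = 229/10.4 = 22.02.
Rearranging, λ(1290 − 22.02×5.11) = 22.02, so λ = 22.02/1177 = 0.0187 per min.

0.019 per min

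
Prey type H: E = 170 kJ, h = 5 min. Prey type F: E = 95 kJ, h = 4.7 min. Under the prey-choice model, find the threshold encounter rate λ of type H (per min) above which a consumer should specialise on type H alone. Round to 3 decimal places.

Drop type F once their profitability E₂/h₂ falls below the rate achievable on type H alone: E₂/h₂ = λE₁/(1 + λh₁).
Solve for λ: λE₁h₂ = E₂(1 + λh₁) → λ(E₁h₂ − E₂h₁) = E₂ → λ = E₂/(E₁h₂ − E₂h₁).
λ = 95/(170×4.7 − 95×5) = 95/324 = 0.2932 per min.

0.293 per min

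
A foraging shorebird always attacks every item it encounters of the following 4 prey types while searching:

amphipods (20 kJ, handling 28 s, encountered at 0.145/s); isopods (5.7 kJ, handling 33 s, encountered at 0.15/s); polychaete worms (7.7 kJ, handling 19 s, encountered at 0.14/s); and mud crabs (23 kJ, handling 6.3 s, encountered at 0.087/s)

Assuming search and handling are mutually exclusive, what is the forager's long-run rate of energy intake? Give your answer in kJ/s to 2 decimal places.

0.52 kJ/s

R = Σλ_iE_i / (1 + Σλ_ih_i)
Numerator: 0.145×20 + 0.15×5.7 + 0.14×7.7 + 0.087×23 = 6.834
Denominator: 1 + 0.145×28 + 0.15×33 + 0.14×19 + 0.087×6.3 = 13.22
R = 6.834/13.22 = 0.517 kJ/s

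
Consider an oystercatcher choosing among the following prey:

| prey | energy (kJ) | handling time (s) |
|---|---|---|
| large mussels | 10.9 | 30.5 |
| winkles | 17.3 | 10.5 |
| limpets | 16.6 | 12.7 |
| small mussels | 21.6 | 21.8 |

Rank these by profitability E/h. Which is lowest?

In descending order of E/h:
winkles: 17.3/10.5 = 1.65 kJ/s
limpets: 16.6/12.7 = 1.31 kJ/s
small mussels: 21.6/21.8 = 0.991 kJ/s
large mussels: 10.9/30.5 = 0.357 kJ/s

large mussels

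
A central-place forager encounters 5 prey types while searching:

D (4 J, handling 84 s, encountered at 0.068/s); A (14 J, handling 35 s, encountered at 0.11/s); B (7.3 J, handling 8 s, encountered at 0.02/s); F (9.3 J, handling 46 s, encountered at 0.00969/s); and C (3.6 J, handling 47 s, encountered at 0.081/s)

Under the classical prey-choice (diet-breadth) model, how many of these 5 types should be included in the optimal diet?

Rank by E/h (J/s): B 0.912, A 0.4, F 0.202, C 0.0766, D 0.0476. Include each in turn until the next type's E/h falls below the running intake rate.
Rate on top 1: 0.1259. A: 0.4 > 0.1259 → include.
Rate on top 2: 0.3365. F: 0.202 < 0.3365 → exclude; stop.
Optimal diet: B, A — 2 of 5 types.

2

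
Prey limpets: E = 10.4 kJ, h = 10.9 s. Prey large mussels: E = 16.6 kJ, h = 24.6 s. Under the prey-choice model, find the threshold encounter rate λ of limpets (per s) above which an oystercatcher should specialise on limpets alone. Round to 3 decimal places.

At the threshold, the rate on limpets alone equals the profitability of large mussels: λ·10.4/(1 + λ·10.9) = 16.6/24.6 = 0.6748.
Rearranging, λ(10.4 − 0.6748×10.9) = 0.6748, so λ = 0.6748/3.045 = 0.2216 per s.

0.222 per s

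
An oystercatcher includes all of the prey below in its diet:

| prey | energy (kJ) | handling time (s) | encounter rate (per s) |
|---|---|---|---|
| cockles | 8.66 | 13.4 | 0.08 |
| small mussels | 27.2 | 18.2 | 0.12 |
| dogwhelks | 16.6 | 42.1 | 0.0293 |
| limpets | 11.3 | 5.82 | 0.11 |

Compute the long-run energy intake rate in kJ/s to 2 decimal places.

0.93 kJ/s

R = Σλ_iE_i / (1 + Σλ_ih_i)
Numerator: 0.08×8.66 + 0.12×27.2 + 0.0293×16.6 + 0.11×11.3 = 5.686
Denominator: 1 + 0.08×13.4 + 0.12×18.2 + 0.0293×42.1 + 0.11×5.82 = 6.13
R = 5.686/6.13 = 0.9276 kJ/s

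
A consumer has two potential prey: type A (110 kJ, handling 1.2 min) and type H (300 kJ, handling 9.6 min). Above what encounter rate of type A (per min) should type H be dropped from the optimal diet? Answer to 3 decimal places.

0.431 per min

Drop type H once their profitability E₂/h₂ falls below the rate achievable on type A alone: E₂/h₂ = λE₁/(1 + λh₁).
Solve for λ: λE₁h₂ = E₂(1 + λh₁) → λ(E₁h₂ − E₂h₁) = E₂ → λ = E₂/(E₁h₂ − E₂h₁).
λ = 300/(110×9.6 − 300×1.2) = 300/696 = 0.431 per min.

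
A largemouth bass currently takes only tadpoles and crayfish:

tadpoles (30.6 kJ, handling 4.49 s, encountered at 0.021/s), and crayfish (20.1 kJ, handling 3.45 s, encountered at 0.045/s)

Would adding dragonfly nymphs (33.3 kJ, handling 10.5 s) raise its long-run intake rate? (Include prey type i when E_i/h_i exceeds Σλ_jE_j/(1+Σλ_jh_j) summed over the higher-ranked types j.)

On tadpoles and crayfish alone, R = ΣλE/(1+Σλh) = 1.547/1.25 = 1.238 kJ/s.
Profitability of dragonfly nymphs: 33.3/10.5 = 3.171 kJ/s.
3.171 > 1.238, so adding dragonfly nymphs raises the average — include it.

Yes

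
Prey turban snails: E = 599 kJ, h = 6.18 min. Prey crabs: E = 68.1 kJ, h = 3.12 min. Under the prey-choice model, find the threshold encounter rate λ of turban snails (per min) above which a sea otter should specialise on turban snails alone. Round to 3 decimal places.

0.047 per min

At the threshold, the rate on turban snails alone equals the profitability of crabs: λ·599/(1 + λ·6.18) = 68.1/3.12 = 21.83.
Rearranging, λ(599 − 21.83×6.18) = 21.83, so λ = 21.83/464.1 = 0.04703 per min.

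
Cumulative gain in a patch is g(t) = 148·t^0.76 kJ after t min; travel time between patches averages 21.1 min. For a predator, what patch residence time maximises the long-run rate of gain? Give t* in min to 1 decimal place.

66.8 min

Optimal t* satisfies g'(t*) = g(t*)/(T + t*).
g'(t) = 0.76·148·t^-0.24. Setting 0.76·148·t^-0.24 = 148·t^0.76/(21.1+t) gives 0.76(21.1+t) = t, so 0.24·t = 0.76×21.1.
t* = 0.76×21.1/0.24 = 66.82 min.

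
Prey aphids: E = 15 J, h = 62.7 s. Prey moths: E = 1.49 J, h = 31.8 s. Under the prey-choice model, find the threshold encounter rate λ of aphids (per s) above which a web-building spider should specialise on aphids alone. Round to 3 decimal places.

At the threshold, the rate on aphids alone equals the profitability of moths: λ·15/(1 + λ·62.7) = 1.49/31.8 = 0.04686.
Rearranging, λ(15 − 0.04686×62.7) = 0.04686, so λ = 0.04686/12.06 = 0.003884 per s.

0.004 per s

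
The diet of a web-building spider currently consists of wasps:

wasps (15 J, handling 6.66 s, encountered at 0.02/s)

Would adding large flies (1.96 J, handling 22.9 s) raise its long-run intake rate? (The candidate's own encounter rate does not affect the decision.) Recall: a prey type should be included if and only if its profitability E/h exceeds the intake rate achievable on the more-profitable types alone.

On wasps alone, R = ΣλE/(1+Σλh) = 0.3/1.133 = 0.2647 J/s.
large flies: E/h = 1.96/22.9 = 0.08559 J/s.
Since 0.08559 < R, time spent handling large flies is better spent searching.

No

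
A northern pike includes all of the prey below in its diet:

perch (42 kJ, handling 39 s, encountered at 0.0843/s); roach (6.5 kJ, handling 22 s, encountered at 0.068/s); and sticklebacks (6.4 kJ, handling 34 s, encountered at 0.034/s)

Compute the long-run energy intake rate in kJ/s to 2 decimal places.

R = Σλ_iE_i / (1 + Σλ_ih_i)
Numerator: 0.0843×42 + 0.068×6.5 + 0.034×6.4 = 4.2
Denominator: 1 + 0.0843×39 + 0.068×22 + 0.034×34 = 6.94
R = 4.2/6.94 = 0.6052 kJ/s

0.61 kJ/s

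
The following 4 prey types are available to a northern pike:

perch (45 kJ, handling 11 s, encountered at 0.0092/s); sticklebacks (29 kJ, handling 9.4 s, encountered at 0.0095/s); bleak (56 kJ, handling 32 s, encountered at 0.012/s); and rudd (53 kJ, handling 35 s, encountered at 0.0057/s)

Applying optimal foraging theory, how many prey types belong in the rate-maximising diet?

Rank by E/h (kJ/s): perch 4.09, sticklebacks 3.09, bleak 1.75, rudd 1.51. Include each in turn until the next type's E/h falls below the running intake rate.
Rate on top 1: 0.376. sticklebacks: 3.09 > 0.376 → include.
Rate on top 2: 0.5792. bleak: 1.75 > 0.5792 → include.
Rate on top 3: 0.8647. rudd: 1.51 > 0.8647 → include.
Optimal diet: perch, sticklebacks, bleak, rudd — 4 of 4 types.

4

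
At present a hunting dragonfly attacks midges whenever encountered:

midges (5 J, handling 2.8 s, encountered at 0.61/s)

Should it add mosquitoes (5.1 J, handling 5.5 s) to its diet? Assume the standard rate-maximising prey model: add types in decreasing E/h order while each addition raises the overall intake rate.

No

On midges alone, R = ΣλE/(1+Σλh) = 3.05/2.708 = 1.126 J/s.
mosquitoes: E/h = 5.1/5.5 = 0.9273 J/s.
Since 0.9273 < R, time spent handling mosquitoes is better spent searching.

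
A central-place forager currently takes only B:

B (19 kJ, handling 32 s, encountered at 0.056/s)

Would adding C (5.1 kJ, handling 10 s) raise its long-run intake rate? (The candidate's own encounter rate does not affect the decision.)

Current rate: (0.056×19)/(1 + 0.056×32) = 0.3811 kJ/s.
Profitability of C: 5.1/10 = 0.51 kJ/s.
Since 0.51 > R, including C increases the long-run rate.

Yes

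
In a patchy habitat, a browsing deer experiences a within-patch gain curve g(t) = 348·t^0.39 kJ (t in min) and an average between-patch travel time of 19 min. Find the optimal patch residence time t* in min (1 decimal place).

12.1 min

Optimal t* satisfies g'(t*) = g(t*)/(T + t*).
g'(t) = 0.39·348·t^-0.61. Setting 0.39·348·t^-0.61 = 348·t^0.39/(19+t) gives 0.39(19+t) = t, so 0.61·t = 0.39×19.
t* = 0.39×19/0.61 = 12.15 min.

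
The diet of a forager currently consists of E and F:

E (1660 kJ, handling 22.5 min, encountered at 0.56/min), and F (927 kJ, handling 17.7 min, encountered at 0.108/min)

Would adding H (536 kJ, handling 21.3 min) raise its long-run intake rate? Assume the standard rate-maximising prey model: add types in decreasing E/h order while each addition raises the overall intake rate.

On E and F alone, R = ΣλE/(1+Σλh) = 1030/15.51 = 66.38 kJ/min.
Profitability of H: 536/21.3 = 25.16 kJ/min.
25.16 < 66.38, so adding H would lower the average — exclude it.

No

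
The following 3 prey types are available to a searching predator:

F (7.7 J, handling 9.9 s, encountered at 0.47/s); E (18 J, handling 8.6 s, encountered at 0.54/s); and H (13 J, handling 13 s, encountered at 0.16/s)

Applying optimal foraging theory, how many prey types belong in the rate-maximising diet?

Rank by E/h (J/s): E 2.09, H 1, F 0.778. Include each in turn until the next type's E/h falls below the running intake rate.
Rate on top 1: 1.722. H: 1 < 1.722 → exclude; stop.
Optimal diet: E — 1 of 3 types.

1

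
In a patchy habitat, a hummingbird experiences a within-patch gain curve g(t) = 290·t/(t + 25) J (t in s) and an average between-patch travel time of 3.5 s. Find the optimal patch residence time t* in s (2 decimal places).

9.35 s

Optimal t* satisfies g'(t*) = g(t*)/(T + t*).
g'(t) = 290·25/(t + 25)². Setting 290·25/(t+25)² = 290t/[(t+25)(3.5+t)] gives 25(3.5+t) = t(t+25), so t² = 25×3.5 = 87.5.
t* = √87.5 = 9.354 s.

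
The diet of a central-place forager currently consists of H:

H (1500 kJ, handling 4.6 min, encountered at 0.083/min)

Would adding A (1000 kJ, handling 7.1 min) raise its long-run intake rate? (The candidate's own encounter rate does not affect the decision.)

On H alone, R = ΣλE/(1+Σλh) = 124.5/1.382 = 90.1 kJ/min.
Profitability of A: 1000/7.1 = 140.8 kJ/min.
140.8 > 90.1, so adding A raises the average — include it.

Yes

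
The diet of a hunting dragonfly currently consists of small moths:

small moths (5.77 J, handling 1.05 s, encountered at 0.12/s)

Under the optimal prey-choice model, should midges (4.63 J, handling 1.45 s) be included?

Yes

Intake rate on the current diet: R = (0.12×5.77) / (1 + 0.12×1.05) = 0.6924/1.126 = 0.6149 J/s.
Profitability of midges: 4.63/1.45 = 3.193 J/s.
3.193 > 0.6149, so adding midges raises the average — include it.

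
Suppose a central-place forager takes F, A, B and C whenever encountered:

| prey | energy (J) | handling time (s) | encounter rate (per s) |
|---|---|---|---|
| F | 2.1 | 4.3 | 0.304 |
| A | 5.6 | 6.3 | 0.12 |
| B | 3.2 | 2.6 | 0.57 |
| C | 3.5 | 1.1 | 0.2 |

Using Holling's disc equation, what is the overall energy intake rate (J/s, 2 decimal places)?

Energy encountered per unit search time: 0.304×2.1 + 0.12×5.6 + 0.57×3.2 + 0.2×3.5 = 3.834 J/s.
Handling time per unit search time: 0.304×4.3 + 0.12×6.3 + 0.57×2.6 + 0.2×1.1 = 3.765.
Rate = 3.834/(1 + 3.765) = 0.8047 J/s.

0.80 J/s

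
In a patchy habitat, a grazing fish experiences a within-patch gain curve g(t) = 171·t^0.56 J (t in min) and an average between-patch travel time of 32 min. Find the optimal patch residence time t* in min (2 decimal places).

40.73 min

Maximise g(t)/(T+t): set derivative to zero → g'(t)(T+t) = g(t).
g'(t) = 0.56·171·t^-0.44. Setting 0.56·171·t^-0.44 = 171·t^0.56/(32+t) gives 0.56(32+t) = t, so 0.44·t = 0.56×32.
t* = 0.56×32/0.44 = 40.73 min.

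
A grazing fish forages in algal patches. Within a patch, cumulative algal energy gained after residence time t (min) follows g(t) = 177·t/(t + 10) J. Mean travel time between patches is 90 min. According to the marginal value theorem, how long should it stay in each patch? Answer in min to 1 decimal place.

30.0 min

By the marginal value theorem, leave when the instantaneous gain rate g'(t) equals the habitat-wide average g(t)/(T + t).
g'(t) = 177·10/(t + 10)². Setting 177·10/(t+10)² = 177t/[(t+10)(90+t)] gives 10(90+t) = t(t+10), so t² = 10×90 = 900.
t* = √900 = 30 min.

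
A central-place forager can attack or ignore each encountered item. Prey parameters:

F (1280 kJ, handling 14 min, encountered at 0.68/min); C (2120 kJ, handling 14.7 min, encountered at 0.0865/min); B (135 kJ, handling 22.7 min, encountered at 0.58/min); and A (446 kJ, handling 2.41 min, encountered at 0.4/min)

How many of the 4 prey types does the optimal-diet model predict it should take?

2

E/h in descending order: A 185, C 144, F 91.4, B 5.95 kJ/min. The optimal diet is the largest prefix of this list for which every included type satisfies E_i/h_i > R on the types above it.
Rate on top 1: 90.84. C: 144 > 90.84 → include.
Rate on top 2: 111.8. F: 91.4 < 111.8 → exclude; stop.
Optimal diet: A, C — 2 of 4 types.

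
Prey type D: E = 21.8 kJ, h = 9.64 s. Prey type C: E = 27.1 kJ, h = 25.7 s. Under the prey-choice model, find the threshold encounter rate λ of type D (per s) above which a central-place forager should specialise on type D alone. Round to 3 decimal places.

Drop type C once their profitability E₂/h₂ falls below the rate achievable on type D alone: E₂/h₂ = λE₁/(1 + λh₁).
Solve for λ: λE₁h₂ = E₂(1 + λh₁) → λ(E₁h₂ − E₂h₁) = E₂ → λ = E₂/(E₁h₂ − E₂h₁).
λ = 27.1/(21.8×25.7 − 27.1×9.64) = 27.1/299 = 0.09063 per s.

0.091 per s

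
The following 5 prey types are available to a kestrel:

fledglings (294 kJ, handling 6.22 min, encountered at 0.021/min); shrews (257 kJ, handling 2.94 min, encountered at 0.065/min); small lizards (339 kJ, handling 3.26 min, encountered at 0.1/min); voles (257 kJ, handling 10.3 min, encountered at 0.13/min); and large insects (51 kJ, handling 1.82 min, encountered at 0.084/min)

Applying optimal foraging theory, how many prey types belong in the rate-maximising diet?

Profitabilities (E/h, kJ/min): small lizards 104, shrews 87.4, fledglings 47.3, large insects 28, voles 25. Add prey in this order while the next type's profitability exceeds the intake rate on those already taken.
Rate on top 1: 25.57. shrews: 87.4 > 25.57 → include.
Rate on top 2: 33.36. fledglings: 47.3 > 33.36 → include.
Rate on top 3: 34.46. large insects: 28 < 34.46 → exclude; stop.
Optimal diet: small lizards, shrews, fledglings — 3 of 5 types.

3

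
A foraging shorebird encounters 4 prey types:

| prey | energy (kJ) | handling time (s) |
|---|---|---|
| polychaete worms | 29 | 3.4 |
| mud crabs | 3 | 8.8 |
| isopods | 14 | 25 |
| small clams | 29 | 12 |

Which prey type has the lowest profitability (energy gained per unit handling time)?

In descending order of E/h:
polychaete worms: 29/3.4 = 8.53 kJ/s
small clams: 29/12 = 2.42 kJ/s
isopods: 14/25 = 0.56 kJ/s
mud crabs: 3/8.8 = 0.341 kJ/s

mud crabs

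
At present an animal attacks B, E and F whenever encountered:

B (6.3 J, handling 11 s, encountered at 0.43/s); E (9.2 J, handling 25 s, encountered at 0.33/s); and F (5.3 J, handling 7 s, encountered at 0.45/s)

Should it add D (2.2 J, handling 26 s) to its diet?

No

Intake rate on the current diet: R = (0.43×6.3 + 0.33×9.2 + 0.45×5.3) / (1 + 0.43×11 + 0.33×25 + 0.45×7) = 8.13/17.13 = 0.4746 J/s.
Profitability of D: 2.2/26 = 0.08462 J/s.
0.08462 < 0.4746, so adding D would lower the average — exclude it.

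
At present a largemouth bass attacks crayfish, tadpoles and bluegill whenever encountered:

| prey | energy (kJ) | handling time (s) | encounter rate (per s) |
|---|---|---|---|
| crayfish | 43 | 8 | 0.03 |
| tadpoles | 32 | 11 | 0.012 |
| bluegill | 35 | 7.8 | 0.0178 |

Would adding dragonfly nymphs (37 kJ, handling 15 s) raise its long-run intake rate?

Yes

On crayfish, tadpoles and bluegill alone, R = ΣλE/(1+Σλh) = 2.297/1.511 = 1.52 kJ/s.
dragonfly nymphs: E/h = 37/15 = 2.467 kJ/s.
Since 2.467 > R, including dragonfly nymphs increases the long-run rate.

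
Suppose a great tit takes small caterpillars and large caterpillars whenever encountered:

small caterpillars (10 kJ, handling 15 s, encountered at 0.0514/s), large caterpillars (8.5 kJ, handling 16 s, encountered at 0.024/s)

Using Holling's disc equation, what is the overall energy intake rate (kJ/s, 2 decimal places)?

0.33 kJ/s

R = Σλ_iE_i / (1 + Σλ_ih_i)
Numerator: 0.0514×10 + 0.024×8.5 = 0.718
Denominator: 1 + 0.0514×15 + 0.024×16 = 2.155
R = 0.718/2.155 = 0.3332 kJ/s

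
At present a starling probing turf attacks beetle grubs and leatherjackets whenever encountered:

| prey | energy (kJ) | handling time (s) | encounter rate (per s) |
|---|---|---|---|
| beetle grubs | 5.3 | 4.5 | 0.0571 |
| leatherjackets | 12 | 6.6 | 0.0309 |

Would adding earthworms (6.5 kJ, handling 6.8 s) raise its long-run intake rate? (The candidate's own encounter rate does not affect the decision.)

Current rate: (0.0571×5.3 + 0.0309×12)/(1 + 0.0571×4.5 + 0.0309×6.6) = 0.461 kJ/s.
earthworms: E/h = 6.5/6.8 = 0.9559 kJ/s.
Since 0.9559 > R, including earthworms increases the long-run rate.

Yes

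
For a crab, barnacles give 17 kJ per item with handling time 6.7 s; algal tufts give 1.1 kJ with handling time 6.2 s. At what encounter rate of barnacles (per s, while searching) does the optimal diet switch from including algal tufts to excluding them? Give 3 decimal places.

0.011 per s

Drop algal tufts once their profitability E₂/h₂ falls below the rate achievable on barnacles alone: E₂/h₂ = λE₁/(1 + λh₁).
Solve for λ: λE₁h₂ = E₂(1 + λh₁) → λ(E₁h₂ − E₂h₁) = E₂ → λ = E₂/(E₁h₂ − E₂h₁).
λ = 1.1/(17×6.2 − 1.1×6.7) = 1.1/98.03 = 0.01122 per s.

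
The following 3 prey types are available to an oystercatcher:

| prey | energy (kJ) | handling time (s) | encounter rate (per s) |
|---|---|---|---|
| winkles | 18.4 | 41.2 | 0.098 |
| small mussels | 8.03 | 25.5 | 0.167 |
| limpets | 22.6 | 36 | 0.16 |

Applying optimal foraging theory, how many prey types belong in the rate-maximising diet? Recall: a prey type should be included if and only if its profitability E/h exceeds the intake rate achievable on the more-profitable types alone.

E/h in descending order: limpets 0.628, winkles 0.447, small mussels 0.315 kJ/s. The optimal diet is the largest prefix of this list for which every included type satisfies E_i/h_i > R on the types above it.
Rate on top 1: 0.5349. winkles: 0.447 < 0.5349 → exclude; stop.
Optimal diet: limpets — 1 of 3 types.

1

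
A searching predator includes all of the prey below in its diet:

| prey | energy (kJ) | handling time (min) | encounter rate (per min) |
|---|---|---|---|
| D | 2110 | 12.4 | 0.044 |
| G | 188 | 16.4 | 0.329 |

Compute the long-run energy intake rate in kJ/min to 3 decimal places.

22.286 kJ/min

R = Σλ_iE_i / (1 + Σλ_ih_i)
Numerator: 0.044×2110 + 0.329×188 = 154.7
Denominator: 1 + 0.044×12.4 + 0.329×16.4 = 6.941
R = 154.7/6.941 = 22.29 kJ/min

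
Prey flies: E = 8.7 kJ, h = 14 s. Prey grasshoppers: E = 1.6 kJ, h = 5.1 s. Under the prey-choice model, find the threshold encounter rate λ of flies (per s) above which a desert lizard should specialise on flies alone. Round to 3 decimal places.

0.073 per s

The zero-one rule: include grasshoppers iff E₂/h₂ > λE₁/(1+λh₁). Equality gives the switch point.
λE₁h₂ = E₂ + λE₂h₁ ⇒ λ = E₂/(E₁h₂ − E₂h₁) = 1.6/(44.37 − 22.4) = 0.07283 per s.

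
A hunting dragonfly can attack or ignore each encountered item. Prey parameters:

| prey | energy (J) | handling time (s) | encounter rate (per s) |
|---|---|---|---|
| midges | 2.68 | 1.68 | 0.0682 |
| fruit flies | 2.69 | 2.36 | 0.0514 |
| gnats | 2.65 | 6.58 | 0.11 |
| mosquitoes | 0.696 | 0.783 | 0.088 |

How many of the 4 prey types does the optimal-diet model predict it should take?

Profitabilities (E/h, J/s): midges 1.6, fruit flies 1.14, mosquitoes 0.889, gnats 0.403. Add prey in this order while the next type's profitability exceeds the intake rate on those already taken.
Rate on top 1: 0.164. fruit flies: 1.14 > 0.164 → include.
Rate on top 2: 0.2598. mosquitoes: 0.889 > 0.2598 → include.
Rate on top 3: 0.293. gnats: 0.403 > 0.293 → include.
Optimal diet: midges, fruit flies, mosquitoes, gnats — 4 of 4 types.

4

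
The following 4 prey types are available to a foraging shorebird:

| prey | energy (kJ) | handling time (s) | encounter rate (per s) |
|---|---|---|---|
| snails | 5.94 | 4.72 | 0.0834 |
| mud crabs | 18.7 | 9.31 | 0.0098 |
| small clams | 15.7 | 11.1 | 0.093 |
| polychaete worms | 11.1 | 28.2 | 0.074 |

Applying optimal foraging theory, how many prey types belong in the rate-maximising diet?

3

Rank by E/h (kJ/s): mud crabs 2.01, small clams 1.41, snails 1.26, polychaete worms 0.394. Include each in turn until the next type's E/h falls below the running intake rate.
Rate on top 1: 0.1679. small clams: 1.41 > 0.1679 → include.
Rate on top 2: 0.7739. snails: 1.26 > 0.7739 → include.
Rate on top 3: 0.8497. polychaete worms: 0.394 < 0.8497 → exclude; stop.
Optimal diet: mud crabs, small clams, snails — 3 of 4 types.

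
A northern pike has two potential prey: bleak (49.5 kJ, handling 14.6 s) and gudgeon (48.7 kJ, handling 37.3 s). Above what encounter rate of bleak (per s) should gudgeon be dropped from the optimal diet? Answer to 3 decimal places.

0.043 per s

The zero-one rule: include gudgeon iff E₂/h₂ > λE₁/(1+λh₁). Equality gives the switch point.
λE₁h₂ = E₂ + λE₂h₁ ⇒ λ = E₂/(E₁h₂ − E₂h₁) = 48.7/(1846 − 711) = 0.0429 per s.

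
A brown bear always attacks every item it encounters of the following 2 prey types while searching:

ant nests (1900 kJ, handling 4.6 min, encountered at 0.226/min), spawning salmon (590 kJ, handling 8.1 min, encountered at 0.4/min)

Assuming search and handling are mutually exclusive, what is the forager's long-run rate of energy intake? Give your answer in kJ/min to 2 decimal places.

R = Σλ_iE_i / (1 + Σλ_ih_i)
Numerator: 0.226×1900 + 0.4×590 = 665.4
Denominator: 1 + 0.226×4.6 + 0.4×8.1 = 5.28
R = 665.4/5.28 = 126 kJ/min

126.03 kJ/min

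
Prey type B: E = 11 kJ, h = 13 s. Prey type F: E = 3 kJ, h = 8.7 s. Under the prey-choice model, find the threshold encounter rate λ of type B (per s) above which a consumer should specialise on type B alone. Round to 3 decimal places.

0.053 per s

The zero-one rule: include type F iff E₂/h₂ > λE₁/(1+λh₁). Equality gives the switch point.
λE₁h₂ = E₂ + λE₂h₁ ⇒ λ = E₂/(E₁h₂ − E₂h₁) = 3/(95.7 − 39) = 0.05291 per s.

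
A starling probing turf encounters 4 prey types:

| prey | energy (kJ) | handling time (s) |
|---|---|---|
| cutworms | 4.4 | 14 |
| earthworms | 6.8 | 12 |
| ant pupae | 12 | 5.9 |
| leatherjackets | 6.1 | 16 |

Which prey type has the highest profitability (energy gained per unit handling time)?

Profitability E/h (kJ/s): cutworms = 4.4/14 = 0.314, earthworms = 6.8/12 = 0.567, ant pupae = 12/5.9 = 2.03, leatherjackets = 6.1/16 = 0.381.
Ranked: ant pupae > earthworms > leatherjackets > cutworms.

ant pupae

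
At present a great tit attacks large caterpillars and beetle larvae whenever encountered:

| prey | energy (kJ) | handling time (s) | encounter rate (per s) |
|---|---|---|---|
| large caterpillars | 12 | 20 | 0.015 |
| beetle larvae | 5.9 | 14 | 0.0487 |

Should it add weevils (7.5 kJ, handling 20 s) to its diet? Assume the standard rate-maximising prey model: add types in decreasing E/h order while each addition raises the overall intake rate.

Intake rate on the current diet: R = (0.015×12 + 0.0487×5.9) / (1 + 0.015×20 + 0.0487×14) = 0.4673/1.982 = 0.2358 kJ/s.
weevils: E/h = 7.5/20 = 0.375 kJ/s.
0.375 > 0.2358, so adding weevils raises the average — include it.

Yes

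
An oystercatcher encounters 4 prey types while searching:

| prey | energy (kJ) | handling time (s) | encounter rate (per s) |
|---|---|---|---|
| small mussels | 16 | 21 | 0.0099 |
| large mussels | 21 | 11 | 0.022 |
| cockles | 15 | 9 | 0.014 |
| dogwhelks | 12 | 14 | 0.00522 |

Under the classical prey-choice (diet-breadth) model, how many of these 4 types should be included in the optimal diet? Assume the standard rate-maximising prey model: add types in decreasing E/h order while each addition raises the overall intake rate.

4

E/h in descending order: large mussels 1.91, cockles 1.67, dogwhelks 0.857, small mussels 0.762 kJ/s. The optimal diet is the largest prefix of this list for which every included type satisfies E_i/h_i > R on the types above it.
Rate on top 1: 0.372. cockles: 1.67 > 0.372 → include.
Rate on top 2: 0.4912. dogwhelks: 0.857 > 0.4912 → include.
Rate on top 3: 0.5098. small mussels: 0.762 > 0.5098 → include.
Optimal diet: large mussels, cockles, dogwhelks, small mussels — 4 of 4 types.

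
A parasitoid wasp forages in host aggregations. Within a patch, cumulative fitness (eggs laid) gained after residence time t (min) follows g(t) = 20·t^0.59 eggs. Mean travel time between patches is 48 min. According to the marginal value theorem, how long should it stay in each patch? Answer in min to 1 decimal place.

Maximise g(t)/(T+t): set derivative to zero → g'(t)(T+t) = g(t).
g'(t) = 0.59·20·t^-0.41. Setting 0.59·20·t^-0.41 = 20·t^0.59/(48+t) gives 0.59(48+t) = t, so 0.41·t = 0.59×48.
t* = 0.59×48/0.41 = 69.07 min.

69.1 min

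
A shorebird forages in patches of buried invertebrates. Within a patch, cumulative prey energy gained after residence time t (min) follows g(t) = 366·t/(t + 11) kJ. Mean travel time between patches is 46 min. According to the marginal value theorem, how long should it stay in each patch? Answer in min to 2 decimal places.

22.49 min

Maximise g(t)/(T+t): set derivative to zero → g'(t)(T+t) = g(t).
g'(t) = 366·11/(t + 11)². Setting 366·11/(t+11)² = 366t/[(t+11)(46+t)] gives 11(46+t) = t(t+11), so t² = 11×46 = 506.
t* = √506 = 22.49 min.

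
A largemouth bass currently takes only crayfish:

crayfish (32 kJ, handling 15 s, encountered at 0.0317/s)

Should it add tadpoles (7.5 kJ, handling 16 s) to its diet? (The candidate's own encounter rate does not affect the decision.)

On crayfish alone, R = ΣλE/(1+Σλh) = 1.014/1.476 = 0.6875 kJ/s.
Profitability of tadpoles: 7.5/16 = 0.4688 kJ/s.
Since 0.4688 < R, time spent handling tadpoles is better spent searching.

No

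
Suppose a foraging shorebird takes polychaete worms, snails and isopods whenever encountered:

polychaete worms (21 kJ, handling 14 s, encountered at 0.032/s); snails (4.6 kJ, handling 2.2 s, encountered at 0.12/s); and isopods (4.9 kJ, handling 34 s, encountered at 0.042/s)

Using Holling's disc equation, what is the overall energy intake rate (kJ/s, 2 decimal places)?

0.46 kJ/s

R = (0.032×21 + 0.12×4.6 + 0.042×4.9) / (1 + 0.032×14 + 0.12×2.2 + 0.042×34) = 1.43/3.14 = 0.4554 kJ/s.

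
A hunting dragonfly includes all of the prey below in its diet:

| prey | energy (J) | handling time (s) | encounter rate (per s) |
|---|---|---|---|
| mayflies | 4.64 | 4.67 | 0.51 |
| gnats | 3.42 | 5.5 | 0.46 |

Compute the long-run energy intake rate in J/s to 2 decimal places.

0.67 J/s

R = Σλ_iE_i / (1 + Σλ_ih_i)
Numerator: 0.51×4.64 + 0.46×3.42 = 3.94
Denominator: 1 + 0.51×4.67 + 0.46×5.5 = 5.912
R = 3.94/5.912 = 0.6664 J/s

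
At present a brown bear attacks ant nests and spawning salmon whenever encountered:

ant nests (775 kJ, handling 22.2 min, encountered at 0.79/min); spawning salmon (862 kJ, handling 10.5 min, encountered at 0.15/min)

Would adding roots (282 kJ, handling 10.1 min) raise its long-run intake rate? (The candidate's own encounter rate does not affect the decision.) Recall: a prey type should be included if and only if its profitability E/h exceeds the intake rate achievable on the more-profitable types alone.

No

Intake rate on the current diet: R = (0.79×775 + 0.15×862) / (1 + 0.79×22.2 + 0.15×10.5) = 741.5/20.11 = 36.87 kJ/min.
Profitability of roots: 282/10.1 = 27.92 kJ/min.
27.92 < 36.87, so adding roots would lower the average — exclude it.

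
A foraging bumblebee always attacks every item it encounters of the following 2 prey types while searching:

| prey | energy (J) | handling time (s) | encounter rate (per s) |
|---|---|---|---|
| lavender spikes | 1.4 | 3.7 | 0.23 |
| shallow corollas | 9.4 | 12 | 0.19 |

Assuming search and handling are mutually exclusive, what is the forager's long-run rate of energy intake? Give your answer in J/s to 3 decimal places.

R = (0.23×1.4 + 0.19×9.4) / (1 + 0.23×3.7 + 0.19×12) = 2.108/4.131 = 0.5103 J/s.

0.510 J/s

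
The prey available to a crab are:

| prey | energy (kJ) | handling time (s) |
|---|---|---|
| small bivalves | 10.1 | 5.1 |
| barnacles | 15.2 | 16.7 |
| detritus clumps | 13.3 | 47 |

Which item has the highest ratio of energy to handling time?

small bivalves

In descending order of E/h:
small bivalves: 10.1/5.1 = 1.98 kJ/s
barnacles: 15.2/16.7 = 0.91 kJ/s
detritus clumps: 13.3/47 = 0.283 kJ/s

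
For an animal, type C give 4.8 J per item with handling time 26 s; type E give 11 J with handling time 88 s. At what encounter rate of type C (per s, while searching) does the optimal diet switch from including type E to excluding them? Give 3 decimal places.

At the threshold, the rate on type C alone equals the profitability of type E: λ·4.8/(1 + λ·26) = 11/88 = 0.125.
Rearranging, λ(4.8 − 0.125×26) = 0.125, so λ = 0.125/1.55 = 0.08065 per s.

0.081 per s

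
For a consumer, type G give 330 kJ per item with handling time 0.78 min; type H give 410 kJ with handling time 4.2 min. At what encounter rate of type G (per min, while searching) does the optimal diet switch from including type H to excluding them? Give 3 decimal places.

0.385 per min

Drop type H once their profitability E₂/h₂ falls below the rate achievable on type G alone: E₂/h₂ = λE₁/(1 + λh₁).
Solve for λ: λE₁h₂ = E₂(1 + λh₁) → λ(E₁h₂ − E₂h₁) = E₂ → λ = E₂/(E₁h₂ − E₂h₁).
λ = 410/(330×4.2 − 410×0.78) = 410/1066 = 0.3845 per min.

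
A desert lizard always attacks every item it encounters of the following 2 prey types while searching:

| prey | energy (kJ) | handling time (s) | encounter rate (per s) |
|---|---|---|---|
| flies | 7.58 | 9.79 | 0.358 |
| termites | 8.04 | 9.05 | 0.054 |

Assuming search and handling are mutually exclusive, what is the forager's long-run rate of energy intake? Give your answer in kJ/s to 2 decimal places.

0.63 kJ/s

Energy encountered per unit search time: 0.358×7.58 + 0.054×8.04 = 3.148 kJ/s.
Handling time per unit search time: 0.358×9.79 + 0.054×9.05 = 3.994.
Rate = 3.148/(1 + 3.994) = 0.6304 kJ/s.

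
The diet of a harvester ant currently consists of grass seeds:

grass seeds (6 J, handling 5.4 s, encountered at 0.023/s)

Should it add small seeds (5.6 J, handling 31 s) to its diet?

Current rate: (0.023×6)/(1 + 0.023×5.4) = 0.1228 J/s.
small seeds: E/h = 5.6/31 = 0.1806 J/s.
Since 0.1806 > R, including small seeds increases the long-run rate.

Yes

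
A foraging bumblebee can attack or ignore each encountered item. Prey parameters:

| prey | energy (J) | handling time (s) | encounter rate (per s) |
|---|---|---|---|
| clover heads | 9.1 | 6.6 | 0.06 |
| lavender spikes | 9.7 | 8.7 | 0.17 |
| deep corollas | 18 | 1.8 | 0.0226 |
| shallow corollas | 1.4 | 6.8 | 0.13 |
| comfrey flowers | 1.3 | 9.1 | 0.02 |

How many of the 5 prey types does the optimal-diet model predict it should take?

3

E/h in descending order: deep corollas 10, clover heads 1.38, lavender spikes 1.11, shallow corollas 0.206, comfrey flowers 0.143 J/s. The optimal diet is the largest prefix of this list for which every included type satisfies E_i/h_i > R on the types above it.
Rate on top 1: 0.3909. clover heads: 1.38 > 0.3909 → include.
Rate on top 2: 0.6632. lavender spikes: 1.11 > 0.6632 → include.
Rate on top 3: 0.8923. shallow corollas: 0.206 < 0.8923 → exclude; stop.
Optimal diet: deep corollas, clover heads, lavender spikes — 3 of 5 types.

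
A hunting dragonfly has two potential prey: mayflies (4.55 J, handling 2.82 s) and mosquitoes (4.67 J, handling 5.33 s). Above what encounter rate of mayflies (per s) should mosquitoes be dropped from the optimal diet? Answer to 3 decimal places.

0.421 per s

The zero-one rule: include mosquitoes iff E₂/h₂ > λE₁/(1+λh₁). Equality gives the switch point.
λE₁h₂ = E₂ + λE₂h₁ ⇒ λ = E₂/(E₁h₂ − E₂h₁) = 4.67/(24.25 − 13.17) = 0.4214 per s.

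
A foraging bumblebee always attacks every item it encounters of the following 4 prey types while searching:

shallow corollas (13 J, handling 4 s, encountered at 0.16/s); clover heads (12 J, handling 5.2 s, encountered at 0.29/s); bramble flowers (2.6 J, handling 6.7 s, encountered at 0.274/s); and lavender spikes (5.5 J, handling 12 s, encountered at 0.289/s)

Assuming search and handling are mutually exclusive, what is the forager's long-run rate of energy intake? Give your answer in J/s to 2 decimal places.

0.93 J/s

R = Σλ_iE_i / (1 + Σλ_ih_i)
Numerator: 0.16×13 + 0.29×12 + 0.274×2.6 + 0.289×5.5 = 7.862
Denominator: 1 + 0.16×4 + 0.29×5.2 + 0.274×6.7 + 0.289×12 = 8.452
R = 7.862/8.452 = 0.9302 J/s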